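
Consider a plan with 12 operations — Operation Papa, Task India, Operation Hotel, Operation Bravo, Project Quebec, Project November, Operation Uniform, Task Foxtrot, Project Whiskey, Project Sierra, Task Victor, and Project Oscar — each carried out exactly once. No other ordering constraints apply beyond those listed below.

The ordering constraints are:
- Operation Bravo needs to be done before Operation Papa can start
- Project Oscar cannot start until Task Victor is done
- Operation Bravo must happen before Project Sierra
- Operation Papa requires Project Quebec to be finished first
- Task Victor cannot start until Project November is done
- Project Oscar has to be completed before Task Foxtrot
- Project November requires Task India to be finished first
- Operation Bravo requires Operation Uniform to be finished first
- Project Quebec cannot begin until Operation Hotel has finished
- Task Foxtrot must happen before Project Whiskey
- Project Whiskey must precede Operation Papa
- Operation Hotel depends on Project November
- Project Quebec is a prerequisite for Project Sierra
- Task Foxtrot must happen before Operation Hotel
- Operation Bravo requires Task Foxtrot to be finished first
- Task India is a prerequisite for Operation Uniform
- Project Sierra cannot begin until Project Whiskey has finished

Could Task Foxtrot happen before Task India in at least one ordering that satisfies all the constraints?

There is a dependency chain Task India → Project November → Task Victor → Project Oscar → Task Foxtrot, so Task Foxtrot always comes after Task India.
Hence Task Foxtrot can never be scheduled before Task India.

No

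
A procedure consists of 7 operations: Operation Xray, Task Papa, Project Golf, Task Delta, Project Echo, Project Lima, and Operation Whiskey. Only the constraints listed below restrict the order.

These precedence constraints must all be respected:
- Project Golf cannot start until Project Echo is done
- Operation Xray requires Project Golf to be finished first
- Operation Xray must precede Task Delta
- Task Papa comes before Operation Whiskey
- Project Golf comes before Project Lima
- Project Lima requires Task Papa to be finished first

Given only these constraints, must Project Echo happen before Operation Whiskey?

No

Project Echo and Operation Whiskey are not related by any chain of constraints.
There exist valid orderings with Operation Whiskey before Project Echo, so Project Echo is not required to come first.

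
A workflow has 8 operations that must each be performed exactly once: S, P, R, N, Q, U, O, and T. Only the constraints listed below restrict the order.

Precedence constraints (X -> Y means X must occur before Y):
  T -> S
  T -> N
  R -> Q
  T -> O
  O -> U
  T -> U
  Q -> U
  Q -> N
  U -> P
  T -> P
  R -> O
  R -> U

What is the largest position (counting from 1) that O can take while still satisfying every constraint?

Every operation that must follow O has to come after it. Tracing all chains starting from O, those operations are: P, U — 2 in total.
With 2 mandatory successors out of 8 operations total, the latest slot for O is 8−2 = 6, and it's reachable by doing all non-successors before O.

6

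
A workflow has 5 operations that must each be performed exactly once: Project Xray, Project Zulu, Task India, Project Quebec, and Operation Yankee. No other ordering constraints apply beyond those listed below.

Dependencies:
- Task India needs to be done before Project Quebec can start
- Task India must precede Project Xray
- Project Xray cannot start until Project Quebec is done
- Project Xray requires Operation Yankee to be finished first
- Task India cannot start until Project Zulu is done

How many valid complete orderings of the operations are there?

The operations with no prerequisites are Project Zulu, Operation Yankee; any of them can be placed first.
Systematically extending each partial ordering one operation at a time and counting, there are 4 complete orderings.

4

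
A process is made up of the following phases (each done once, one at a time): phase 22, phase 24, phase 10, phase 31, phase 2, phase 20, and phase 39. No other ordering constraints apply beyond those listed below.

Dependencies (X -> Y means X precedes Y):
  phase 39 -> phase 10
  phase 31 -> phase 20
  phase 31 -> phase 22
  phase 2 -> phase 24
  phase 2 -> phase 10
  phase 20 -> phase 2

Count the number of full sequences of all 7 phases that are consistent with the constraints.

52

The phases with no prerequisites are phase 31, phase 39; any of them can be placed first.
Counting all ways to extend the partial order to a total order gives 52.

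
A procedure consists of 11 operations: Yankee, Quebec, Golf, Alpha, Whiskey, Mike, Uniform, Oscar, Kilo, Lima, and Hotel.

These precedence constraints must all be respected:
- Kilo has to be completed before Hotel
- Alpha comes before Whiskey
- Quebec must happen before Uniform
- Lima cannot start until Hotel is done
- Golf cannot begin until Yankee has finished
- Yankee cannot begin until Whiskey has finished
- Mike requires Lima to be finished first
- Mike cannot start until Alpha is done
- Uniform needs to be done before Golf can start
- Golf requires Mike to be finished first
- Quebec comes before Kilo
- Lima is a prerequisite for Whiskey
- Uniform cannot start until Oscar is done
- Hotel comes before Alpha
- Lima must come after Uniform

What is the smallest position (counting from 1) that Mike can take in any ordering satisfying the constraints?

8

Every operation that must precede Mike has to come before it. Tracing all chains that end at Mike, those operations are: Quebec, Alpha, Uniform, Oscar, Kilo, Lima, Hotel — 7 in total.
So at minimum 7 operations come before Mike, putting Mike no earlier than position 8. That position is achievable by scheduling exactly those predecessors first.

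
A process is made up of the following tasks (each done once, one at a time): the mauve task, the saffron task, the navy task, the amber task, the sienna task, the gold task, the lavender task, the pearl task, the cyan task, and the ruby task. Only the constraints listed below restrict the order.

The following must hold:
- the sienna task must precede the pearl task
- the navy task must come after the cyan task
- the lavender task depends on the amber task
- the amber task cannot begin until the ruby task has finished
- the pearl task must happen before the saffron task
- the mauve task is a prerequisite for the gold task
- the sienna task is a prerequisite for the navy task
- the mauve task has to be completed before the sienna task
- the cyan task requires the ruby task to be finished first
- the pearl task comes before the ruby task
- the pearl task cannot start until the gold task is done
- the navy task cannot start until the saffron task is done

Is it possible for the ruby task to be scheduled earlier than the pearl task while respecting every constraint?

No

The constraints give a chain the pearl task → the ruby task, which forces the pearl task before the ruby task.
So no valid ordering can have the ruby task before the pearl task.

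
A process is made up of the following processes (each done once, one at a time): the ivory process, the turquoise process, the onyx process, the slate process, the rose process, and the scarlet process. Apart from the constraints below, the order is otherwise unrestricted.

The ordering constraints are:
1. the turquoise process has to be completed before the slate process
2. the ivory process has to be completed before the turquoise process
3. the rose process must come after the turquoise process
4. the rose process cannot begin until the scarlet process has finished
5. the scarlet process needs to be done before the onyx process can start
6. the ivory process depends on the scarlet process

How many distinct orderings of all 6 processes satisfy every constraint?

10

Only the scarlet process has no prerequisites, so it must go first.
Systematically extending each partial ordering one process at a time and counting, there are 10 complete orderings.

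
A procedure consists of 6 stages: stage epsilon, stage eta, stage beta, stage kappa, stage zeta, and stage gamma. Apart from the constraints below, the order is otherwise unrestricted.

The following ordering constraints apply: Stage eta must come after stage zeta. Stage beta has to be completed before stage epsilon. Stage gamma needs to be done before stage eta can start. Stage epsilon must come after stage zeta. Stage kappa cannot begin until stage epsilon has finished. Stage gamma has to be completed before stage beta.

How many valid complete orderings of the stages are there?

The stages with no prerequisites are stage zeta, stage gamma; any of them can be placed first.
Systematically extending each partial ordering one stage at a time and counting, there are 11 complete orderings.

11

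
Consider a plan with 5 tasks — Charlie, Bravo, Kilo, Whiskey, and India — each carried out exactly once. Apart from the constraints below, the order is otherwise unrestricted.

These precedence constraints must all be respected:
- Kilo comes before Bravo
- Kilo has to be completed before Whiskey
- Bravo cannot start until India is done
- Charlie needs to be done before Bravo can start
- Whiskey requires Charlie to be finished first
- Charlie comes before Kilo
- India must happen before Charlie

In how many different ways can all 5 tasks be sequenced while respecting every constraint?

India is the only task with nothing required before it, so every ordering starts there.
Counting all ways to extend the partial order to a total order gives 2.

2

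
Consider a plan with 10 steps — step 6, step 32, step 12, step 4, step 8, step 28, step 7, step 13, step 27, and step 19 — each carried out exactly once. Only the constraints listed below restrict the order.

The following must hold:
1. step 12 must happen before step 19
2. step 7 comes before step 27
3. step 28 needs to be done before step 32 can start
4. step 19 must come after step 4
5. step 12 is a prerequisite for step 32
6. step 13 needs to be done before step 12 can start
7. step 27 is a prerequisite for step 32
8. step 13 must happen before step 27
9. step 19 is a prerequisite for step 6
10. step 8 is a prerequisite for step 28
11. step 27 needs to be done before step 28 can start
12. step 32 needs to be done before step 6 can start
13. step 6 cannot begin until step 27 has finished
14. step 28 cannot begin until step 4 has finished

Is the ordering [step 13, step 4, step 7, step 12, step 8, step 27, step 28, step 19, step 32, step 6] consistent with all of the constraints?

Going through the constraints one by one, each required predecessor appears earlier in the sequence than its dependent — e.g. step 4 (position 2) is before step 19 (position 8), as required.

Yes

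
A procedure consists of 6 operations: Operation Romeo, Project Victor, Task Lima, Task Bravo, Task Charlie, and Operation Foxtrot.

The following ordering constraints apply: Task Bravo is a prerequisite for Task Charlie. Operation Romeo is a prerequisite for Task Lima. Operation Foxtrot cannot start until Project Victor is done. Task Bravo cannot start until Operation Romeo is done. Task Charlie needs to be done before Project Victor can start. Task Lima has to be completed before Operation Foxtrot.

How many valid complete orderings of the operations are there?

Only Operation Romeo has no prerequisites, so it must go first.
Enumerating by repeatedly choosing an available operation (one whose prerequisites are all placed) gives 4 distinct complete orderings.

4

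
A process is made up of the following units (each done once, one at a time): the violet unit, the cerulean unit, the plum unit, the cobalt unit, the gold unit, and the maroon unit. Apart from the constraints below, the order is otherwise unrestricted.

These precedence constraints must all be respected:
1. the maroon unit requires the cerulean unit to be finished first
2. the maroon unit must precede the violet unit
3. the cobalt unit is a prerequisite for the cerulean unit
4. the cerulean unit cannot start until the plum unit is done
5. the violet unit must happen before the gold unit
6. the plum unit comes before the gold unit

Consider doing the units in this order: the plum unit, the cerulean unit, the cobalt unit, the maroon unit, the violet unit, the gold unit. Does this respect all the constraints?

No

Here the cobalt unit comes after the cerulean unit.
But one of the constraints requires the cobalt unit before the cerulean unit, so this ordering violates it.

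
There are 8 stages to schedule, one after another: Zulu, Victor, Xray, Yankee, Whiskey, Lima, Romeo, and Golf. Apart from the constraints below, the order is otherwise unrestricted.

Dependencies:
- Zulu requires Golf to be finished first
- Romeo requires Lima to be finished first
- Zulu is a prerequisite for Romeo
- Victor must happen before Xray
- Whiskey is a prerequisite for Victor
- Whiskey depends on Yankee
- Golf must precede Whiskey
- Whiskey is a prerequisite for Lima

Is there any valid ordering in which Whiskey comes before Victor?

Yes

Every valid ordering already has Whiskey before Victor (the constraints require it), so in particular at least one does.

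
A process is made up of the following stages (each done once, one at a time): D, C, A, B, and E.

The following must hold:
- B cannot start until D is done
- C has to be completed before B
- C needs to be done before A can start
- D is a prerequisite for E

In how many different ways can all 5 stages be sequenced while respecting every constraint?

16

The stages with no prerequisites are D, C; any of them can be placed first.
Enumerating by repeatedly choosing an available stage (one whose prerequisites are all placed) gives 16 distinct complete orderings.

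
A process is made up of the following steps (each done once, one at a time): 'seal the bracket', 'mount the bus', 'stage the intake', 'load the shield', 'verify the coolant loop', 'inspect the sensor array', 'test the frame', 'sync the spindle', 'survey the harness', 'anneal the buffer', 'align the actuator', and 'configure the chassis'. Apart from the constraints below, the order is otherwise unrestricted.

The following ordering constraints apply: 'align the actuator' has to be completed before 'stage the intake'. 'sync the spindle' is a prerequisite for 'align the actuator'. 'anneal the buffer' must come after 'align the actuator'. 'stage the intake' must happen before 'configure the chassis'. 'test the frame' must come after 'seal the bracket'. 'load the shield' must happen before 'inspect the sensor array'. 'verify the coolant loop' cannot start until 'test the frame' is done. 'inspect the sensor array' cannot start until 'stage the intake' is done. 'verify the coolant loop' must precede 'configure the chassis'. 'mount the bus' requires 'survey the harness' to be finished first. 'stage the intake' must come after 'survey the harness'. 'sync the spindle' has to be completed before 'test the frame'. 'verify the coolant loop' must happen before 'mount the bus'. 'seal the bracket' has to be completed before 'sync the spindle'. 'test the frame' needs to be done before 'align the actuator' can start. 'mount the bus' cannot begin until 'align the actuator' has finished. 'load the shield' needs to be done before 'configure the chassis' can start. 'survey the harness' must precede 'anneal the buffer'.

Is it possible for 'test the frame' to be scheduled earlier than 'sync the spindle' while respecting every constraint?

The constraints give a chain 'sync the spindle' → 'test the frame', which forces 'sync the spindle' before 'test the frame'.
Hence 'test the frame' can never be scheduled before 'sync the spindle'.

No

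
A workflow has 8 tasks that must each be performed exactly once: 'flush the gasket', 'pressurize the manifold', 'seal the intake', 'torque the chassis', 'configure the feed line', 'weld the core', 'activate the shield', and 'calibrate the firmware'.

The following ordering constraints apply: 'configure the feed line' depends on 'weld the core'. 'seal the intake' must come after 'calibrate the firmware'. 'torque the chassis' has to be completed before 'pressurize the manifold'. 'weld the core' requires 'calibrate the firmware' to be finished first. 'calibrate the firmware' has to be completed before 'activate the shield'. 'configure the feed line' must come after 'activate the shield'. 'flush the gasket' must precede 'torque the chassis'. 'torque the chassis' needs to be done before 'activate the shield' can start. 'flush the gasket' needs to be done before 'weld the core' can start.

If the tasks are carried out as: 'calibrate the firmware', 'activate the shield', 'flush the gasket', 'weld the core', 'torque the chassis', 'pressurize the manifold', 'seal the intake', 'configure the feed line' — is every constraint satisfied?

No

In the proposed order, 'activate the shield' appears before 'torque the chassis'.
That contradicts the constraint that 'torque the chassis' must precede 'activate the shield'.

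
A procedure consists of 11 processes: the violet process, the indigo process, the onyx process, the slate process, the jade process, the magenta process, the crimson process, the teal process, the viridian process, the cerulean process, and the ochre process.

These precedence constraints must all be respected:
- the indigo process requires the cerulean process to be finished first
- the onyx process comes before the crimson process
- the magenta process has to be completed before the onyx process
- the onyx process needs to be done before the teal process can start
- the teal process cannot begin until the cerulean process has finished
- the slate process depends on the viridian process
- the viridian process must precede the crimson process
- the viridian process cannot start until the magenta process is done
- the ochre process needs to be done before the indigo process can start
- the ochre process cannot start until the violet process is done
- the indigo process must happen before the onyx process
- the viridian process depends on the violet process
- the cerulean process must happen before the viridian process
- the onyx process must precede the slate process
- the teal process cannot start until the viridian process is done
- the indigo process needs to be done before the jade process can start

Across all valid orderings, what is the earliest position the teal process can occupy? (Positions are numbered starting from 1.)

Every process that must precede the teal process has to come before it. Tracing all chains that end at the teal process, those processes are: the violet process, the indigo process, the onyx process, the magenta process, the viridian process, the cerulean process, the ochre process — 7 in total.
With 7 mandatory predecessors, the earliest the teal process can sit is position 7+1 = 8, and placing just those 7 first achieves it.

8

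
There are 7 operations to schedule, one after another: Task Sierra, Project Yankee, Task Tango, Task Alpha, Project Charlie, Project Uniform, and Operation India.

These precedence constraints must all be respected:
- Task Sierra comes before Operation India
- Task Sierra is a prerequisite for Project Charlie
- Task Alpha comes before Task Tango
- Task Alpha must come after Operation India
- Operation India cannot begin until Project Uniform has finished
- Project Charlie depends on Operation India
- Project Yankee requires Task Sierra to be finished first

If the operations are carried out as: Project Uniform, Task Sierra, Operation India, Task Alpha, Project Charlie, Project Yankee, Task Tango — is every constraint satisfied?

Yes

Checking each listed constraint against this order: for instance, Task Sierra is in position 2 and Project Yankee in position 6, so that constraint holds — and the remaining constraints check out the same way.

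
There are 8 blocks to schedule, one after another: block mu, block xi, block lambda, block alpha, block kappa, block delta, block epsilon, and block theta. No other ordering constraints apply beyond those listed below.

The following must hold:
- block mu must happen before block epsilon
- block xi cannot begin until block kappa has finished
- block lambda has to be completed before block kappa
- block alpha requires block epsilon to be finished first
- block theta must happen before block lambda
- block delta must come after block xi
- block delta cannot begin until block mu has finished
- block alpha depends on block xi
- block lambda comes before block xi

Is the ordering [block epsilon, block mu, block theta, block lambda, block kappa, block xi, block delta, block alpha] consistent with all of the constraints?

No

Here block mu comes after block epsilon.
Since block mu is required before block epsilon, the ordering is invalid.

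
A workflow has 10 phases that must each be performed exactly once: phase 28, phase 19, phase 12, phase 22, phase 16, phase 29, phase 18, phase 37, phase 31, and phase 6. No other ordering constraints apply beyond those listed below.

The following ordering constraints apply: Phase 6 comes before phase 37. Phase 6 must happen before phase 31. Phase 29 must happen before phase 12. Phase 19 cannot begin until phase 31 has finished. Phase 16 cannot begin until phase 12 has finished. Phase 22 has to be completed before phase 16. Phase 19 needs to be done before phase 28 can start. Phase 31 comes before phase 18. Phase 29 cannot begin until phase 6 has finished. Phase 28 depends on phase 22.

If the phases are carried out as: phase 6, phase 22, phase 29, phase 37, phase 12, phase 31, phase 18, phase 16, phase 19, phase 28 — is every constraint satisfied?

Every stated constraint is respected: phase 22 sits at position 2, ahead of phase 28 at position 10, and each of the other listed pairs likewise has the predecessor earlier in the sequence.

Yes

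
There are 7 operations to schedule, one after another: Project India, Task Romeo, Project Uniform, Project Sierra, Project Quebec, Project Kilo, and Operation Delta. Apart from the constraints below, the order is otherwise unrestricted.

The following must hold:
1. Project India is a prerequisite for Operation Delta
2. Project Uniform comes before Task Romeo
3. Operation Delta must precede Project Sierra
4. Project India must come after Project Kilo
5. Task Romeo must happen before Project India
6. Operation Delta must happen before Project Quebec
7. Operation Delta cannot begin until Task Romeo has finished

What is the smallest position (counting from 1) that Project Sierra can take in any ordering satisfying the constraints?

6

The operations that are forced before Project Sierra, directly or transitively, are Project India, Task Romeo, Project Uniform, Project Kilo, Operation Delta. That's 5 operations.
With 5 mandatory predecessors, the earliest Project Sierra can sit is position 5+1 = 6, and placing just those 5 first achieves it.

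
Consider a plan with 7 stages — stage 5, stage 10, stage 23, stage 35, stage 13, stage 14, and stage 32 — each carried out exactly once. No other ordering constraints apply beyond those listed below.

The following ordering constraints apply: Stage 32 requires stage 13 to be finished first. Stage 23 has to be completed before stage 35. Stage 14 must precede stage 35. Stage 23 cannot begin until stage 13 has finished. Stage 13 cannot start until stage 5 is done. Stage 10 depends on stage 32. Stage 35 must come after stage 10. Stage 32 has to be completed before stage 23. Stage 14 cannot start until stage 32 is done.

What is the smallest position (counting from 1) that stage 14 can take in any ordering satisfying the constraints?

4

Working backwards through the constraints from stage 14, its full set of required predecessors is stage 5, stage 13, stage 32 — 3 of them.
With 3 mandatory predecessors, the earliest stage 14 can sit is position 3+1 = 4, and placing just those 3 first achieves it.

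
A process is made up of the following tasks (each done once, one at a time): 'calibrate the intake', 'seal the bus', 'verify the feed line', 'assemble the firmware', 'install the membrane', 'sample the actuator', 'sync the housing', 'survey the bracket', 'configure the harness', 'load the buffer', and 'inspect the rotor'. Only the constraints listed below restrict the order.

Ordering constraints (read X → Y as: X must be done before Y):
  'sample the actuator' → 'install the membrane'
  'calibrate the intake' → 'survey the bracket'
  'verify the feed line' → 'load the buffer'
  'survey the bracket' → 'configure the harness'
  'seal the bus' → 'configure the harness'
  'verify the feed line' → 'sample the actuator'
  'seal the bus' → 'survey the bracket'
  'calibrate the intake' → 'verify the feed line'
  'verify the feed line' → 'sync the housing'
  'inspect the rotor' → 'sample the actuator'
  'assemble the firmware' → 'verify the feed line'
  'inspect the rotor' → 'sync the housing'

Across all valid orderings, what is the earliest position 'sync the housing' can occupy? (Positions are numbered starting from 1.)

The tasks that are forced before 'sync the housing', directly or transitively, are 'calibrate the intake', 'verify the feed line', 'assemble the firmware', 'inspect the rotor'. That's 4 tasks.
So at minimum 4 tasks come before 'sync the housing', putting 'sync the housing' no earlier than position 5. That position is achievable by scheduling exactly those predecessors first.

5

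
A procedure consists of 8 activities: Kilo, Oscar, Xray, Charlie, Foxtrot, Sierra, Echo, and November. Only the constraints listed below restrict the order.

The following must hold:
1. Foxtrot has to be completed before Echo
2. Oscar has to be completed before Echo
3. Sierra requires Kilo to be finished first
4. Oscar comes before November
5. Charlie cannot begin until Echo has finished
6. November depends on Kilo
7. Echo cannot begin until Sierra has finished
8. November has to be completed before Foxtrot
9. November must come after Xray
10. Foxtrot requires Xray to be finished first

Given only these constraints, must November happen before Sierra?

No

November and Sierra are not related by any chain of constraints.
So November can come before Sierra or after — it is not forced.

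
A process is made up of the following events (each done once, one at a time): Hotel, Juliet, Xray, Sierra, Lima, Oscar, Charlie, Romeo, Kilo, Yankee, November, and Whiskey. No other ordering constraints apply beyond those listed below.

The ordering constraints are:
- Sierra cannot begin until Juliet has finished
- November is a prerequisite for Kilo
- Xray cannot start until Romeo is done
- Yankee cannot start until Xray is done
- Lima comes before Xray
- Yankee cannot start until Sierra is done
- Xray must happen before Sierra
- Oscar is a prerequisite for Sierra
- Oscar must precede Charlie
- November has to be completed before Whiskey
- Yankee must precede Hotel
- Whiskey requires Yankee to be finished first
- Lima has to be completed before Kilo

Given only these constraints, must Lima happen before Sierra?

Chaining the stated constraints: Lima → Xray → Sierra.
So Lima must precede Sierra in any valid ordering.

Yes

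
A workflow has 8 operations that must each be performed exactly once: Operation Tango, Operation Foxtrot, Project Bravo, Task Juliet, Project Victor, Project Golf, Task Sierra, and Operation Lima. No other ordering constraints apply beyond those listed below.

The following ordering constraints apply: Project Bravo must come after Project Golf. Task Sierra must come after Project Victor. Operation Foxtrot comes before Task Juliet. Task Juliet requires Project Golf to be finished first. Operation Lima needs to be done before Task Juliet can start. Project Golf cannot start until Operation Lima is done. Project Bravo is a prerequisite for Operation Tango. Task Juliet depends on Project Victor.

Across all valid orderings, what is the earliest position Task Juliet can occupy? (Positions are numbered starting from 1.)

5

Every operation that must precede Task Juliet has to come before it. Tracing all chains that end at Task Juliet, those operations are: Operation Foxtrot, Project Victor, Project Golf, Operation Lima — 4 in total.
With 4 mandatory predecessors, the earliest Task Juliet can sit is position 4+1 = 5, and placing just those 4 first achieves it.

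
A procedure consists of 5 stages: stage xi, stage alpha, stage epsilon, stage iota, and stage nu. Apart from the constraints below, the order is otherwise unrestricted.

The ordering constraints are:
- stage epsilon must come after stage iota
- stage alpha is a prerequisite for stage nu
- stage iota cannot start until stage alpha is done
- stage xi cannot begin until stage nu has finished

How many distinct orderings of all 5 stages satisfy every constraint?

Stage alpha is the only stage with nothing required before it, so every ordering starts there.
Enumerating by repeatedly choosing an available stage (one whose prerequisites are all placed) gives 6 distinct complete orderings.

6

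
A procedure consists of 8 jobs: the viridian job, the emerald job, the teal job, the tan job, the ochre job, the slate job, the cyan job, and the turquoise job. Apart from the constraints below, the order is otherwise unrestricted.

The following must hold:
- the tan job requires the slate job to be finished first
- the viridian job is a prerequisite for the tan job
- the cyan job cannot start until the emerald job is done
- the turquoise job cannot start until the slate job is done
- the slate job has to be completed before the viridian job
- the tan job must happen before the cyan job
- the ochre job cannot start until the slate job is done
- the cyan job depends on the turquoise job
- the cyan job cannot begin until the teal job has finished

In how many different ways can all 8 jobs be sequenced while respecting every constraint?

The jobs with no prerequisites are the emerald job, the teal job, the slate job; any of them can be placed first.
Systematically extending each partial ordering one job at a time and counting, there are 594 complete orderings.

594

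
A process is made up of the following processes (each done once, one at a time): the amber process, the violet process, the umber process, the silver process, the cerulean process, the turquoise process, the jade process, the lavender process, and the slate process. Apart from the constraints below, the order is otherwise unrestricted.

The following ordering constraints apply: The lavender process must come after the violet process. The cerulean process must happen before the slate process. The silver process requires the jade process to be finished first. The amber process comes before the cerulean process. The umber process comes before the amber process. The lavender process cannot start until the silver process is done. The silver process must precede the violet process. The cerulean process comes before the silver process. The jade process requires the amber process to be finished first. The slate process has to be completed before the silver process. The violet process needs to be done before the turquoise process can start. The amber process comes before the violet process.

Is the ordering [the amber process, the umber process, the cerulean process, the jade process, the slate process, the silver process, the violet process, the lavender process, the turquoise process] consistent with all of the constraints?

No

In the proposed order, the amber process appears before the umber process.
Since the umber process is required before the amber process, the ordering is invalid.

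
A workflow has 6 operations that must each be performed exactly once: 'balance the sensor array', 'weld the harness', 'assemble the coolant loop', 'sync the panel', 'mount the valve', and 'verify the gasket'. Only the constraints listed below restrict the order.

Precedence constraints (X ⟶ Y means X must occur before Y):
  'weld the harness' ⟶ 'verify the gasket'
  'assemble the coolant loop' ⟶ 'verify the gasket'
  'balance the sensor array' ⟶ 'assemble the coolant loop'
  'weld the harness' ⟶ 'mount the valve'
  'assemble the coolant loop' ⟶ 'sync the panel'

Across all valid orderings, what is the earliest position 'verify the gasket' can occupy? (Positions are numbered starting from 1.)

4

Every operation that must precede 'verify the gasket' has to come before it. Tracing all chains that end at 'verify the gasket', those operations are: 'balance the sensor array', 'weld the harness', 'assemble the coolant loop' — 3 in total.
So at minimum 3 operations come before 'verify the gasket', putting 'verify the gasket' no earlier than position 4. That position is achievable by scheduling exactly those predecessors first.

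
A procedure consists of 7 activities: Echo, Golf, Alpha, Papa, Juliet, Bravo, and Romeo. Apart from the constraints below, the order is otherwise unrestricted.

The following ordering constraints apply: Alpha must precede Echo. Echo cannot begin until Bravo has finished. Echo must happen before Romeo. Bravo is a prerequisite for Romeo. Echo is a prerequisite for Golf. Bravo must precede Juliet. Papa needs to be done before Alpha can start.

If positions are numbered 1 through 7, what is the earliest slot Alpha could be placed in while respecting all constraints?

Working backwards through the constraints from Alpha, its only required predecessor is Papa.
With 1 mandatory predecessor, the earliest Alpha can sit is position 1+1 = 2, and placing just that one first achieves it.

2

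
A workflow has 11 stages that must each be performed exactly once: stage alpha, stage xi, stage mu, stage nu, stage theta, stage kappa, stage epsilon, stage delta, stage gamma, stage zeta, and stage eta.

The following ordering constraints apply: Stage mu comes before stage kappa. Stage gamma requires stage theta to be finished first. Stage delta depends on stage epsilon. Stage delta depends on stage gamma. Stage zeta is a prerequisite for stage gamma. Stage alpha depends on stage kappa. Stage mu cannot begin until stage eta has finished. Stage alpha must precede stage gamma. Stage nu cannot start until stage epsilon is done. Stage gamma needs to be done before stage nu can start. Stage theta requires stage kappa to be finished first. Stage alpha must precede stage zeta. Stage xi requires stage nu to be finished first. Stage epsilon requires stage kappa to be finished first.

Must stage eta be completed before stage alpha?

Yes

There is a constraint chain stage eta → stage mu → stage kappa → stage alpha.
That forces stage eta before stage alpha in every valid schedule.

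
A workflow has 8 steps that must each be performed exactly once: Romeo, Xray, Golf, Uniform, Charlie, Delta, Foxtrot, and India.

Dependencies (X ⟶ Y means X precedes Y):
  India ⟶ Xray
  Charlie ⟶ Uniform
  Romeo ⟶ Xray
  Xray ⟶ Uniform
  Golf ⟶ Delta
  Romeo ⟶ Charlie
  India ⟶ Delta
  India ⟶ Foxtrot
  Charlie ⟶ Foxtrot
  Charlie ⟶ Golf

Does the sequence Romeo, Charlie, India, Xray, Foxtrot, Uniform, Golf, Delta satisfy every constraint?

Yes

Going through the constraints one by one, each required predecessor appears earlier in the sequence than its dependent — e.g. Charlie (position 2) is before Golf (position 7), as required.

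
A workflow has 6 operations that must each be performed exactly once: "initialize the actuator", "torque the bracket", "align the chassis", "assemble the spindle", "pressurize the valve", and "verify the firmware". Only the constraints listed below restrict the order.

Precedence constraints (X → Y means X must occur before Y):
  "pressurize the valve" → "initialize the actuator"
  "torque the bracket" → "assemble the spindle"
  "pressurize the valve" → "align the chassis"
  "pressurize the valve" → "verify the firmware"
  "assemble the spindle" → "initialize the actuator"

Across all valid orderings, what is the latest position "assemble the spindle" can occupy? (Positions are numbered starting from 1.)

The only operation forced after "assemble the spindle" (directly or by a chain) is "initialize the actuator".
So at least 1 operation follows "assemble the spindle", putting "assemble the spindle" no later than position 5. That position is achievable by scheduling everything else first.

5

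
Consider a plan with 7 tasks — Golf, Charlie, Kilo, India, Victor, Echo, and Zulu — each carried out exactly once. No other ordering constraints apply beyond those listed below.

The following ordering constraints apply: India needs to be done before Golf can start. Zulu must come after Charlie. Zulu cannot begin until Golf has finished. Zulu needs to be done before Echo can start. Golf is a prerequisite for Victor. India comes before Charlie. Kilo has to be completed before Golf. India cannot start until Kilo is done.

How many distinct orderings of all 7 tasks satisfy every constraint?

7

Only Kilo has no prerequisites, so it must go first.
Counting all ways to extend the partial order to a total order gives 7.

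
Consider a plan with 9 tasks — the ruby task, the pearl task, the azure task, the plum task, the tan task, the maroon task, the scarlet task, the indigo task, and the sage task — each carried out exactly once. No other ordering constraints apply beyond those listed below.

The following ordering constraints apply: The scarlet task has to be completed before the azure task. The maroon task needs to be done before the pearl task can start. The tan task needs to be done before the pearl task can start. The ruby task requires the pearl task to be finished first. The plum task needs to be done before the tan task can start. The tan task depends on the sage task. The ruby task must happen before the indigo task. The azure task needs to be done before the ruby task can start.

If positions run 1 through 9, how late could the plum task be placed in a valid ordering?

Every task that must follow the plum task has to come after it. Tracing all chains starting from the plum task, those tasks are: the ruby task, the pearl task, the tan task, the indigo task — 4 in total.
So at least 4 tasks follow the plum task, putting the plum task no later than position 5. That position is achievable by scheduling everything else first.

5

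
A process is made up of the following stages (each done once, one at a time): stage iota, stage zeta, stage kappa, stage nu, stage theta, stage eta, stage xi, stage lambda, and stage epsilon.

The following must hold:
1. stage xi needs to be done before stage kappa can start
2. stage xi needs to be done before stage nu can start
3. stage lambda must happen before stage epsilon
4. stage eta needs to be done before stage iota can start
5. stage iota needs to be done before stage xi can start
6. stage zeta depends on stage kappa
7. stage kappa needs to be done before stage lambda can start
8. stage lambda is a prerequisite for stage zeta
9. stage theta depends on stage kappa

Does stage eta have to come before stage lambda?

Yes

Chaining the stated constraints: stage eta → stage iota → stage xi → stage kappa → stage lambda.
That forces stage eta before stage lambda in every valid schedule.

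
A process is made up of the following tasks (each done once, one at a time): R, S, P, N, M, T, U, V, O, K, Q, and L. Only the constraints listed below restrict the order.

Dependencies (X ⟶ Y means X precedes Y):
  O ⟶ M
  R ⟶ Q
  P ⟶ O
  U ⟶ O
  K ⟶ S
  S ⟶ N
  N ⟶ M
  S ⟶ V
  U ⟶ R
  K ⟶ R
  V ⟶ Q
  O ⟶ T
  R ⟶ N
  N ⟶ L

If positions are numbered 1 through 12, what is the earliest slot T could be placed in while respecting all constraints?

Working backwards through the constraints from T, its full set of required predecessors is P, U, O — 3 of them.
With 3 mandatory predecessors, the earliest T can sit is position 3+1 = 4, and placing just those 3 first achieves it.

4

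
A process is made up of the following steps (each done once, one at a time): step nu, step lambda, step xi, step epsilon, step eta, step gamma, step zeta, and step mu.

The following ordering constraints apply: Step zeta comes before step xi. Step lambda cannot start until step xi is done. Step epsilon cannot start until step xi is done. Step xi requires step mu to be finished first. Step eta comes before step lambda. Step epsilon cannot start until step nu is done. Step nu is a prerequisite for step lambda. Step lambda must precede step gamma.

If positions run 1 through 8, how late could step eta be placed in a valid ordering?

6

The steps that are forced after step eta, directly or by a chain of constraints, are step lambda, step gamma. That's 2 steps.
So at least 2 steps follow step eta, putting step eta no later than position 6. That position is achievable by scheduling everything else first.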